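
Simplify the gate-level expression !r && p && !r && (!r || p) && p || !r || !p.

!r && p && !r && (!r || p) && p || !r || !p
= !r && p && !r && p || !r || !p
= !r && p || !r || !p
= !r || !p

!r || !p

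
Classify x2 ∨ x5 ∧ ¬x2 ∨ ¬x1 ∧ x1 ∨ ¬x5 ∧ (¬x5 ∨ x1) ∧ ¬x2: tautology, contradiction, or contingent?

tautology

x2 ∨ x5 ∧ ¬x2 ∨ ¬x1 ∧ x1 ∨ ¬x5 ∧ (¬x5 ∨ x1) ∧ ¬x2
= x2 ∨ x5 ∧ ¬x2 ∨ ¬x5 ∧ (¬x5 ∨ x1) ∧ ¬x2   (complement / identity)
= x2 ∨ x5 ∧ ¬x2 ∨ ¬x5 ∧ ¬x2   (absorption)
= x2 ∨ ¬x2   (distribution)
= True   (complement)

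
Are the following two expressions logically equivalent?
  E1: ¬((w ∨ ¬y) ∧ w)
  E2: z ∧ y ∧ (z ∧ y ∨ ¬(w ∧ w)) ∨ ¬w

E1: ¬((w ∨ ¬y) ∧ w)
    = ¬w   [absorption]
E2: z ∧ y ∧ (z ∧ y ∨ ¬(w ∧ w)) ∨ ¬w
    = z ∧ y ∧ (z ∧ y ∨ ¬w) ∨ ¬w   [idempotence]
    = z ∧ y ∨ ¬w   [absorption]
These differ: at w=1, y=1, z=1, E1 = 0 but E2 = 1.

No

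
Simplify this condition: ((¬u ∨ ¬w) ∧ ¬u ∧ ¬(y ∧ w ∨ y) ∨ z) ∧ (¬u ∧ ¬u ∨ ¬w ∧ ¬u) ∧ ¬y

((¬u ∨ ¬w) ∧ ¬u ∧ ¬(y ∧ w ∨ y) ∨ z) ∧ (¬u ∧ ¬u ∨ ¬w ∧ ¬u) ∧ ¬y
= ((¬u ∨ ¬w) ∧ ¬u ∧ ¬(y ∧ w ∨ y) ∨ z) ∧ (¬u ∨ ¬w) ∧ ¬u ∧ ¬y
= ((¬u ∨ ¬w) ∧ ¬u ∧ ¬y ∨ z) ∧ (¬u ∨ ¬w) ∧ ¬u ∧ ¬y
= (¬u ∨ ¬w) ∧ ¬u ∧ ¬y
= ¬u ∧ ¬y

¬u ∧ ¬y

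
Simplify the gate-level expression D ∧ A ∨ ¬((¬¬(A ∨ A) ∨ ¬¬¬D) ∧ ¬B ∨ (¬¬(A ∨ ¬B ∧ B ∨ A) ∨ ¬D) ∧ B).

D

D ∧ A ∨ ¬((¬¬(A ∨ A) ∨ ¬¬¬D) ∧ ¬B ∨ (¬¬(A ∨ ¬B ∧ B ∨ A) ∨ ¬D) ∧ B)
= D ∧ A ∨ ¬((¬¬(A ∨ A) ∨ ¬¬¬D) ∧ ¬B ∨ (¬¬(A ∨ A) ∨ ¬D) ∧ B)   [complement / identity]
= D ∧ A ∨ ¬((¬¬(A ∨ A) ∨ ¬D) ∧ ¬B ∨ (¬¬(A ∨ A) ∨ ¬D) ∧ B)   [double negation]
= D ∧ A ∨ ¬(¬¬(A ∨ A) ∨ ¬D)   [distribution]
= D ∧ A ∨ ¬(A ∨ A) ∧ D   [De Morgan]
= D ∧ A ∨ ¬A ∧ D   [idempotence]
= D   [distribution]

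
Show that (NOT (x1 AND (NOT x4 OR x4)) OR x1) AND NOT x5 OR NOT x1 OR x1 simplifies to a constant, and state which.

(NOT (x1 AND (NOT x4 OR x4)) OR x1) AND NOT x5 OR NOT x1 OR x1
= (NOT x1 OR x1) AND NOT x5 OR NOT x1 OR x1
= NOT x1 OR x1
= TRUE

TRUE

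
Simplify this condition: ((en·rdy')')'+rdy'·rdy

en·rdy'

((en·rdy')')'+rdy'·rdy
= en·rdy'+rdy'·rdy   — double negation
= en·rdy'   — complement / identity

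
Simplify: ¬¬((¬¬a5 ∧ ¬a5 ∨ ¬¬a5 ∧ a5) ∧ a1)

¬¬((¬¬a5 ∧ ¬a5 ∨ ¬¬a5 ∧ a5) ∧ a1)
= (¬¬a5 ∧ ¬a5 ∨ ¬¬a5 ∧ a5) ∧ a1
= ¬¬a5 ∧ a1
= a5 ∧ a1

a5 ∧ a1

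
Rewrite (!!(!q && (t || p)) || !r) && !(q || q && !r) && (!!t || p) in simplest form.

!q && (t || p)

(!!(!q && (t || p)) || !r) && !(q || q && !r) && (!!t || p)
= (!!(!q && (t || p)) || !r) && !q && (!!t || p)
= (!q && (t || p) || !r) && !q && (!!t || p)
= (!q && (t || p) || !r) && !q && (t || p)
= !q && (t || p)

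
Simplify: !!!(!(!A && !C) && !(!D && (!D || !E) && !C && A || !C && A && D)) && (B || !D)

!!!(!(!A && !C) && !(!D && (!D || !E) && !C && A || !C && A && D)) && (B || !D)
= !!!(!(!A && !C) && !(!D && !C && A || !C && A && D)) && (B || !D)   (absorption)
= !!!(!(!A && !C) && !(!C && A)) && (B || !D)   (distribution)
= !!(!A && !C || !C && A) && (B || !D)   (De Morgan)
= !!!C && (B || !D)   (distribution)
= !C && (B || !D)   (double negation)

!C && (B || !D)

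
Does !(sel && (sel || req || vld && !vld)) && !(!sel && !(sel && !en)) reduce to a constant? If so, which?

yes, False

!(sel && (sel || req || vld && !vld)) && !(!sel && !(sel && !en))
= !(sel && (sel || req || vld && !vld)) && (sel || sel && !en)   — De Morgan
= !(sel && (sel || req)) && (sel || sel && !en)   — complement / identity
= !sel && (sel || sel && !en)   — absorption
= !sel && sel   — absorption
= false   — complement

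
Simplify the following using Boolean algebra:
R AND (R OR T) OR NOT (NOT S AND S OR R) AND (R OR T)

R OR T

R AND (R OR T) OR NOT (NOT S AND S OR R) AND (R OR T)
= R AND (R OR T) OR NOT R AND (R OR T)   — complement / identity
= R OR T   — distribution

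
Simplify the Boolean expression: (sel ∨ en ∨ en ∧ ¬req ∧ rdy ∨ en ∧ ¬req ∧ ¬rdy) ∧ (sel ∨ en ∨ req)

sel ∨ en

(sel ∨ en ∨ en ∧ ¬req ∧ rdy ∨ en ∧ ¬req ∧ ¬rdy) ∧ (sel ∨ en ∨ req)
= (sel ∨ en ∨ en ∧ ¬req) ∧ (sel ∨ en ∨ req)   [distribution]
= (sel ∨ en) ∧ (sel ∨ en ∨ req)   [absorption]
= sel ∨ en   [absorption]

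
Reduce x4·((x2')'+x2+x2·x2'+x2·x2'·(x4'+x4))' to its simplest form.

x4·x2'

x4·((x2')'+x2+x2·x2'+x2·x2'·(x4'+x4))'
= x4·((x2')'+x2+x2·x2'+x2·x2')'
= x4·(x2+x2+x2·x2'+x2·x2')'
= x4·(x2+x2+x2·x2')'
= x4·(x2+x2)'
= x4·x2'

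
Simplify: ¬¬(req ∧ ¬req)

¬¬(req ∧ ¬req)
= req ∧ ¬req   — double negation
= False   — complement

False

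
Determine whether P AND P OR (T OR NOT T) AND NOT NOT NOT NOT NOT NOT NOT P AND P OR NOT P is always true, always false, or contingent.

always true

P AND P OR (T OR NOT T) AND NOT NOT NOT NOT NOT NOT NOT P AND P OR NOT P
= P AND P OR (T OR NOT T) AND NOT NOT NOT NOT NOT P AND P OR NOT P
= P AND P OR (T OR NOT T) AND NOT NOT NOT P AND P OR NOT P
= P AND P OR (T OR NOT T) AND NOT P AND P OR NOT P
= P AND P OR NOT P AND P OR NOT P
= P OR NOT P
= TRUE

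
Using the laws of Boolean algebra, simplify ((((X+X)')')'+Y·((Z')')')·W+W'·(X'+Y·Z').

((((X+X)')')'+Y·((Z')')')·W+W'·(X'+Y·Z')
= ((X+X)'+Y·((Z')')')·W+W'·(X'+Y·Z')
= (X'+Y·((Z')')')·W+W'·(X'+Y·Z')
= (X'+Y·Z')·W+W'·(X'+Y·Z')
= X'+Y·Z'

X'+Y·Z'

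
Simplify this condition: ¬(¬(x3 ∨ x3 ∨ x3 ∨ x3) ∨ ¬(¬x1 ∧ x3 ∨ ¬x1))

x3 ∧ ¬x1

¬(¬(x3 ∨ x3 ∨ x3 ∨ x3) ∨ ¬(¬x1 ∧ x3 ∨ ¬x1))
= ¬(¬(x3 ∨ x3 ∨ x3 ∨ x3) ∨ ¬¬x1)   [absorption]
= (x3 ∨ x3 ∨ x3 ∨ x3) ∧ ¬x1   [De Morgan]
= (x3 ∨ x3) ∧ ¬x1   [idempotence]
= x3 ∧ ¬x1   [idempotence]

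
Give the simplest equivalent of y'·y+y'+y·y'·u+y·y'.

y'

y'·y+y'+y·y'·u+y·y'
= y'+y·y'·u+y·y'   — complement / identity
= y'+y·y'   — absorption
= y'   — complement / identity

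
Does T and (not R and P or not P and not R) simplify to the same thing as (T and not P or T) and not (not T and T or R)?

E1: T and (not R and P or not P and not R)
    = T and not R
E2: (T and not P or T) and not (not T and T or R)
    = T and not (not T and T or R)
    = T and not R
Both reduce to T and not R, so they are equivalent.

Yes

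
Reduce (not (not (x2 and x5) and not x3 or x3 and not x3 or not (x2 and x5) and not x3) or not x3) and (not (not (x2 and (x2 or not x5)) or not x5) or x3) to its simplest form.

(not (not (x2 and x5) and not x3 or x3 and not x3 or not (x2 and x5) and not x3) or not x3) and (not (not (x2 and (x2 or not x5)) or not x5) or x3)
= (not (not (x2 and x5) and not x3 or not (x2 and x5) and not x3) or not x3) and (not (not (x2 and (x2 or not x5)) or not x5) or x3)   [complement / identity]
= (not (not (x2 and x5) and not x3 or not (x2 and x5) and not x3) or not x3) and (x2 and (x2 or not x5) and x5 or x3)   [De Morgan]
= (not (not (x2 and x5) and not x3) or not x3) and (x2 and (x2 or not x5) and x5 or x3)   [idempotence]
= (x2 and x5 or x3 or not x3) and (x2 and (x2 or not x5) and x5 or x3)   [De Morgan]
= (x2 and x5 or x3 or not x3) and (x2 and x5 or x3)   [absorption]
= x2 and x5 or x3   [absorption]

x2 and x5 or x3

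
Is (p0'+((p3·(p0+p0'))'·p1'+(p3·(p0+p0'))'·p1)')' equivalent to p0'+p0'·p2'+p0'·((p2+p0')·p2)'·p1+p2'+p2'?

E1: (p0'+((p3·(p0+p0'))'·p1'+(p3·(p0+p0'))'·p1)')'
    = (p0'+((p3·(p0+p0'))')')'   (distribution)
    = p0·(p3·(p0+p0'))'   (De Morgan)
    = p0·p3'   (complement / identity)
E2: p0'+p0'·p2'+p0'·((p2+p0')·p2)'·p1+p2'+p2'
    = p0'+p0'·p2'+p0'·((p2+p0')·p2)'·p1+p2'   (idempotence)
    = p0'+p0'·p2'+p0'·p2'·p1+p2'   (absorption)
    = p0'+p0'·p2'+p2'   (absorption)
    = p0'+p2'   (absorption)
These differ: at p0=0, p1=1, p2=0, p3=0, E1 = 0 but E2 = 1.

No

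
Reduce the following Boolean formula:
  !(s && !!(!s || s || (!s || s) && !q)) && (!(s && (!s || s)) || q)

!(s && !!(!s || s || (!s || s) && !q)) && (!(s && (!s || s)) || q)
= !(s && (!s || s || (!s || s) && !q)) && (!(s && (!s || s)) || q)   — double negation
= !(s && (!s || s)) && (!(s && (!s || s)) || q)   — absorption
= !(s && (!s || s))   — absorption
= !s   — complement / identity

!s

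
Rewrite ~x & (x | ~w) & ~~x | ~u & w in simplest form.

~x & (x | ~w) & ~~x | ~u & w
= ~x & (x | ~w) & x | ~u & w   — double negation
= ~x & x | ~u & w   — absorption
= ~u & w   — complement / identity

~u & w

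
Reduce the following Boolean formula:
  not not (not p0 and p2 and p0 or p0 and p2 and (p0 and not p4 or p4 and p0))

p2 and p0

not not (not p0 and p2 and p0 or p0 and p2 and (p0 and not p4 or p4 and p0))
= not not (not p0 and p2 and p0 or p0 and p2 and p0)   [distribution]
= not p0 and p2 and p0 or p0 and p2 and p0   [double negation]
= p2 and p0   [distribution]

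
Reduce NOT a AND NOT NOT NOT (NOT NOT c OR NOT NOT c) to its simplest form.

NOT a AND NOT c

NOT a AND NOT NOT NOT (NOT NOT c OR NOT NOT c)
= NOT a AND NOT NOT (NOT c AND NOT c)   (De Morgan)
= NOT a AND NOT NOT NOT c   (idempotence)
= NOT a AND NOT c   (double negation)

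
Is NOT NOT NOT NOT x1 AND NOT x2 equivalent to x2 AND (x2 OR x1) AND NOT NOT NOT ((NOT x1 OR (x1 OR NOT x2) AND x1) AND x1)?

No

E1: NOT NOT NOT NOT x1 AND NOT x2
    = NOT NOT x1 AND NOT x2   [double negation]
    = x1 AND NOT x2   [double negation]
E2: x2 AND (x2 OR x1) AND NOT NOT NOT ((NOT x1 OR (x1 OR NOT x2) AND x1) AND x1)
    = x2 AND (x2 OR x1) AND NOT NOT NOT ((NOT x1 OR x1) AND x1)   [absorption]
    = x2 AND (x2 OR x1) AND NOT NOT NOT x1   [complement / identity]
    = x2 AND (x2 OR x1) AND NOT x1   [double negation]
    = x2 AND NOT x1   [absorption]
These differ: at x1=0, x2=1, E1 = 0 but E2 = 1.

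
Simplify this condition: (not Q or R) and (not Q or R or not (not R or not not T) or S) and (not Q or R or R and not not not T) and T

(not Q or R) and T

(not Q or R) and (not Q or R or not (not R or not not T) or S) and (not Q or R or R and not not not T) and T
= (not Q or R) and (not Q or R or not (not R or not not T) or S) and (not Q or R or R and not T) and T   — double negation
= (not Q or R) and (not Q or R or R and not T or S) and (not Q or R or R and not T) and T   — De Morgan
= (not Q or R) and (not Q or R or R and not T) and T   — absorption
= (not Q or R) and (not Q or R) and T   — absorption
= (not Q or R) and T   — idempotence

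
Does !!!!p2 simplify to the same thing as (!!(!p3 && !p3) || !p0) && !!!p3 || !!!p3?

No

E1: !!!!p2
    = !!p2   (double negation)
    = p2   (double negation)
E2: (!!(!p3 && !p3) || !p0) && !!!p3 || !!!p3
    = (!!!p3 || !p0) && !!!p3 || !!!p3   (idempotence)
    = !!!p3 || !!!p3   (absorption)
    = !!!p3   (idempotence)
    = !p3   (double negation)
These differ: at p0=0, p2=0, p3=0, E1 = 0 but E2 = 1.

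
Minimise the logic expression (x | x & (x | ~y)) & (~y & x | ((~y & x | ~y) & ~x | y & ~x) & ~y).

(x | x & (x | ~y)) & (~y & x | ((~y & x | ~y) & ~x | y & ~x) & ~y)
= (x | x & (x | ~y)) & (~y & x | (~y & ~x | y & ~x) & ~y)   [absorption]
= (x | x) & (~y & x | (~y & ~x | y & ~x) & ~y)   [absorption]
= (x | x) & (~y & x | ~x & ~y)   [distribution]
= x & (~y & x | ~x & ~y)   [idempotence]
= x & ~y   [distribution]

x & ~y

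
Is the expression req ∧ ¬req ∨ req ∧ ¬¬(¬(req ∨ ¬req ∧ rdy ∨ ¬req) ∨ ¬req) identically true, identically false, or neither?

identically false

req ∧ ¬req ∨ req ∧ ¬¬(¬(req ∨ ¬req ∧ rdy ∨ ¬req) ∨ ¬req)
= req ∧ ¬req ∨ req ∧ ¬¬(¬(req ∨ ¬req) ∨ ¬req)   — absorption
= req ∧ ¬req ∨ req ∧ ¬((req ∨ ¬req) ∧ req)   — De Morgan
= req ∧ ¬req ∨ req ∧ ¬req   — complement / identity
= req ∧ ¬req   — idempotence
= False   — complement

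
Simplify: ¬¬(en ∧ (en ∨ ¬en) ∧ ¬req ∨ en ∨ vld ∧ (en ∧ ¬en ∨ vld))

¬¬(en ∧ (en ∨ ¬en) ∧ ¬req ∨ en ∨ vld ∧ (en ∧ ¬en ∨ vld))
= ¬¬(en ∧ (en ∨ ¬en) ∧ ¬req ∨ en ∨ vld ∧ vld)
= ¬¬(en ∧ ¬req ∨ en ∨ vld ∧ vld)
= en ∧ ¬req ∨ en ∨ vld ∧ vld
= en ∨ vld ∧ vld
= en ∨ vld

en ∨ vld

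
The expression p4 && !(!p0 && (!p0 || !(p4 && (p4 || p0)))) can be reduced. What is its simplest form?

p4 && !(!p0 && (!p0 || !(p4 && (p4 || p0))))
= p4 && !(!p0 && (!p0 || !p4))   (absorption)
= p4 && !!p0   (absorption)
= p4 && p0   (double negation)

p4 && p0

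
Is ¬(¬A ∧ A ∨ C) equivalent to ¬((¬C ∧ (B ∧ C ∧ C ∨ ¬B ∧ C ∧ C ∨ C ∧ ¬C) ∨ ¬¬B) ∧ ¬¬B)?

E1: ¬(¬A ∧ A ∨ C)
    = ¬C
E2: ¬((¬C ∧ (B ∧ C ∧ C ∨ ¬B ∧ C ∧ C ∨ C ∧ ¬C) ∨ ¬¬B) ∧ ¬¬B)
    = ¬((¬C ∧ (C ∧ C ∨ C ∧ ¬C) ∨ ¬¬B) ∧ ¬¬B)
    = ¬((¬C ∧ C ∨ ¬¬B) ∧ ¬¬B)
    = ¬(¬¬B ∧ ¬¬B)
    = ¬B ∨ ¬B
    = ¬B
These differ: at A=0, B=0, C=1, E1 = 0 but E2 = 1.

No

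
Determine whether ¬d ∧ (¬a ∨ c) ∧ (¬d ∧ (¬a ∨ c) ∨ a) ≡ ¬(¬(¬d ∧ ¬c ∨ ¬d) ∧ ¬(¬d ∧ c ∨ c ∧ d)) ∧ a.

E1: ¬d ∧ (¬a ∨ c) ∧ (¬d ∧ (¬a ∨ c) ∨ a)
    = ¬d ∧ (¬a ∨ c)   [absorption]
E2: ¬(¬(¬d ∧ ¬c ∨ ¬d) ∧ ¬(¬d ∧ c ∨ c ∧ d)) ∧ a
    = ¬(¬(¬d ∧ ¬c ∨ ¬d) ∧ ¬c) ∧ a   [distribution]
    = (¬d ∧ ¬c ∨ ¬d ∨ c) ∧ a   [De Morgan]
    = (¬d ∨ c) ∧ a   [absorption]
These differ: at a=0, c=1, d=0, E1 = 1 but E2 = 0.

No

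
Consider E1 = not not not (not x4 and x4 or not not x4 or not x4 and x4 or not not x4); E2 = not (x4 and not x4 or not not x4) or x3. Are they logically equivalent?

E1: not not not (not x4 and x4 or not not x4 or not x4 and x4 or not not x4)
    = not not not (not x4 and x4 or not not x4)   — idempotence
    = not not not not not x4   — complement / identity
    = not not not x4   — double negation
    = not x4   — double negation
E2: not (x4 and not x4 or not not x4) or x3
    = not not not x4 or x3   — complement / identity
    = not x4 or x3   — double negation
These differ: at x3=1, x4=1, E1 = 0 but E2 = 1.

No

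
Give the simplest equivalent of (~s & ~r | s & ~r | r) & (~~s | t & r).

s | t & r

(~s & ~r | s & ~r | r) & (~~s | t & r)
= (~s & ~r | s & ~r | r) & (s | t & r)
= (~r | r) & (s | t & r)
= s | t & r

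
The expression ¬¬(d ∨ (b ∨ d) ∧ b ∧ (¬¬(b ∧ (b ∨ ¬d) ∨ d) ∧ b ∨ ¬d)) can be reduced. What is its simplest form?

¬¬(d ∨ (b ∨ d) ∧ b ∧ (¬¬(b ∧ (b ∨ ¬d) ∨ d) ∧ b ∨ ¬d))
= d ∨ (b ∨ d) ∧ b ∧ (¬¬(b ∧ (b ∨ ¬d) ∨ d) ∧ b ∨ ¬d)   [double negation]
= d ∨ (b ∨ d) ∧ b ∧ (¬¬(b ∨ d) ∧ b ∨ ¬d)   [absorption]
= d ∨ (b ∨ d) ∧ b ∧ ((b ∨ d) ∧ b ∨ ¬d)   [double negation]
= d ∨ (b ∨ d) ∧ b   [absorption]
= d ∨ b   [absorption]

d ∨ b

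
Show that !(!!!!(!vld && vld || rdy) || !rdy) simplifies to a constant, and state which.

false

!(!!!!(!vld && vld || rdy) || !rdy)
= !(!!!!rdy || !rdy)   (complement / identity)
= !!!rdy && rdy   (De Morgan)
= !rdy && rdy   (double negation)
= false   (complement)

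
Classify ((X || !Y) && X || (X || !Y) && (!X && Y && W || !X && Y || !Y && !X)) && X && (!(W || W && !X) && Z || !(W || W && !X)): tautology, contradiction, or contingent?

contingent

((X || !Y) && X || (X || !Y) && (!X && Y && W || !X && Y || !Y && !X)) && X && (!(W || W && !X) && Z || !(W || W && !X))
= ((X || !Y) && X || (X || !Y) && (!X && Y || !Y && !X)) && X && (!(W || W && !X) && Z || !(W || W && !X))   — absorption
= ((X || !Y) && X || (X || !Y) && (!X && Y || !Y && !X)) && X && !(W || W && !X)   — absorption
= ((X || !Y) && X || (X || !Y) && !X) && X && !(W || W && !X)   — distribution
= (X || !Y) && X && !(W || W && !X)   — distribution
= X && !(W || W && !X)   — absorption
= X && !W   — absorption
This depends on W, X, so it is not a constant.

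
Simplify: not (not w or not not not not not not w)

False

not (not w or not not not not not not w)
= w and not not not not not w   [De Morgan]
= w and not not not w   [double negation]
= w and not w   [double negation]
= False   [complement]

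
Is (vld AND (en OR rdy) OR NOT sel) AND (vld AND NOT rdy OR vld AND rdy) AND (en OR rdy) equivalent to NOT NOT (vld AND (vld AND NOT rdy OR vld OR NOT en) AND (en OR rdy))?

Yes

E1: (vld AND (en OR rdy) OR NOT sel) AND (vld AND NOT rdy OR vld AND rdy) AND (en OR rdy)
    = (vld AND (en OR rdy) OR NOT sel) AND vld AND (en OR rdy)   — distribution
    = vld AND (en OR rdy)   — absorption
E2: NOT NOT (vld AND (vld AND NOT rdy OR vld OR NOT en) AND (en OR rdy))
    = NOT NOT (vld AND (vld OR NOT en) AND (en OR rdy))   — absorption
    = vld AND (vld OR NOT en) AND (en OR rdy)   — double negation
    = vld AND (en OR rdy)   — absorption
Both reduce to vld AND (en OR rdy), so they are equivalent.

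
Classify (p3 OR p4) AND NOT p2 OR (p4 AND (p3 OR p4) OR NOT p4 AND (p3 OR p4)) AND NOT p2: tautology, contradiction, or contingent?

contingent

(p3 OR p4) AND NOT p2 OR (p4 AND (p3 OR p4) OR NOT p4 AND (p3 OR p4)) AND NOT p2
= (p3 OR p4) AND NOT p2 OR (p3 OR p4) AND NOT p2   — distribution
= (p3 OR p4) AND NOT p2   — idempotence
This depends on p2, p3, p4, so it is not a constant.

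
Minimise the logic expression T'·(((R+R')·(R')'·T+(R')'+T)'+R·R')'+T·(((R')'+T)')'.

R+T

T'·(((R+R')·(R')'·T+(R')'+T)'+R·R')'+T·(((R')'+T)')'
= T'·(((R')'·T+(R')'+T)'+R·R')'+T·(((R')'+T)')'   (complement / identity)
= T'·(((R')'·T+(R')'+T)')'+T·(((R')'+T)')'   (complement / identity)
= T'·(((R')'+T)')'+T·(((R')'+T)')'   (absorption)
= (((R')'+T)')'   (distribution)
= ((R+T)')'   (double negation)
= R+T   (double negation)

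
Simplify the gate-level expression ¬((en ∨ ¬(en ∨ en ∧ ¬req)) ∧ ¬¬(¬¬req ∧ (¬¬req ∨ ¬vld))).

¬((en ∨ ¬(en ∨ en ∧ ¬req)) ∧ ¬¬(¬¬req ∧ (¬¬req ∨ ¬vld)))
= ¬((en ∨ ¬(en ∨ en ∧ ¬req)) ∧ ¬¬¬¬req)   (absorption)
= ¬((en ∨ ¬en) ∧ ¬¬¬¬req)   (absorption)
= ¬((en ∨ ¬en) ∧ ¬¬req)   (double negation)
= ¬¬¬req   (complement / identity)
= ¬req   (double negation)

¬req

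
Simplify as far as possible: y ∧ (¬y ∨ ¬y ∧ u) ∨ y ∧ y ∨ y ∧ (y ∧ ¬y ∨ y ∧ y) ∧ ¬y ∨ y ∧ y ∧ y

y

y ∧ (¬y ∨ ¬y ∧ u) ∨ y ∧ y ∨ y ∧ (y ∧ ¬y ∨ y ∧ y) ∧ ¬y ∨ y ∧ y ∧ y
= y ∧ ¬y ∨ y ∧ y ∨ y ∧ (y ∧ ¬y ∨ y ∧ y) ∧ ¬y ∨ y ∧ y ∧ y   (absorption)
= y ∧ ¬y ∨ y ∧ y ∨ y ∧ y ∧ ¬y ∨ y ∧ y ∧ y   (distribution)
= y ∧ ¬y ∨ y ∧ y ∨ y ∧ y   (distribution)
= y ∧ ¬y ∨ y ∧ y   (idempotence)
= y   (distribution)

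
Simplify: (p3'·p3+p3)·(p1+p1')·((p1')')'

(p3'·p3+p3)·(p1+p1')·((p1')')'
= (p3'·p3+p3)·((p1')')'   — complement / identity
= p3·((p1')')'   — complement / identity
= p3·p1'   — double negation

p3·p1'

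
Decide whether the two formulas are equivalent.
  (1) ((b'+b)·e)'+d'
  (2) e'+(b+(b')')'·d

No

E1: ((b'+b)·e)'+d'
    = e'+d'   — complement / identity
E2: e'+(b+(b')')'·d
    = e'+(b+b)'·d   — double negation
    = e'+b'·d   — idempotence
These differ: at b=1, d=0, e=1, E1 = 1 but E2 = 0.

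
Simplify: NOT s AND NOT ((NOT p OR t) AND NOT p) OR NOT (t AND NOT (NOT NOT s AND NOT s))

NOT s AND NOT ((NOT p OR t) AND NOT p) OR NOT (t AND NOT (NOT NOT s AND NOT s))
= NOT s AND NOT ((NOT p OR t) AND NOT p) OR NOT (t AND (NOT s OR s))   (De Morgan)
= NOT s AND NOT NOT p OR NOT (t AND (NOT s OR s))   (absorption)
= NOT s AND p OR NOT (t AND (NOT s OR s))   (double negation)
= NOT s AND p OR NOT t   (complement / identity)

NOT s AND p OR NOT t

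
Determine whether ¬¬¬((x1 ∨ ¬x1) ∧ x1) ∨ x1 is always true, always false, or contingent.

always true

¬¬¬((x1 ∨ ¬x1) ∧ x1) ∨ x1
= ¬((x1 ∨ ¬x1) ∧ x1) ∨ x1   (double negation)
= ¬x1 ∨ x1   (complement / identity)
= True   (complement)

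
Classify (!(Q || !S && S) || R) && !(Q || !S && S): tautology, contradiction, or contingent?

contingent

(!(Q || !S && S) || R) && !(Q || !S && S)
= !(Q || !S && S)   — absorption
= !Q   — complement / identity
This depends on Q, so it is not a constant.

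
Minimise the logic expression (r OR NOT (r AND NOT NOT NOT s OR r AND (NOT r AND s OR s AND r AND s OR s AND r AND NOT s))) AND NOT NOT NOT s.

(r OR NOT (r AND NOT NOT NOT s OR r AND (NOT r AND s OR s AND r AND s OR s AND r AND NOT s))) AND NOT NOT NOT s
= (r OR NOT (r AND NOT NOT NOT s OR r AND (NOT r AND s OR s AND r))) AND NOT NOT NOT s
= (r OR NOT (r AND NOT s OR r AND (NOT r AND s OR s AND r))) AND NOT NOT NOT s
= (r OR NOT (r AND NOT s OR r AND s)) AND NOT NOT NOT s
= (r OR NOT r) AND NOT NOT NOT s
= (r OR NOT r) AND NOT s
= NOT s

NOT s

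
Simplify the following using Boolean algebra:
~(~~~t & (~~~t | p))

t

~(~~~t & (~~~t | p))
= ~~~~t   [absorption]
= ~~t   [double negation]
= t   [double negation]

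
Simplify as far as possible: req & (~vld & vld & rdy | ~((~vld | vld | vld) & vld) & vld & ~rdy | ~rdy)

req & (~vld & vld & rdy | ~((~vld | vld | vld) & vld) & vld & ~rdy | ~rdy)
= req & (~vld & vld & rdy | ~((~vld | vld) & vld) & vld & ~rdy | ~rdy)   — idempotence
= req & (~vld & vld & rdy | ~vld & vld & ~rdy | ~rdy)   — complement / identity
= req & (~vld & vld | ~rdy)   — distribution
= req & ~rdy   — complement / identity

req & ~rdy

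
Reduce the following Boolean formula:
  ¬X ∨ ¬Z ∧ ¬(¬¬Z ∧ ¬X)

¬X ∨ ¬Z

¬X ∨ ¬Z ∧ ¬(¬¬Z ∧ ¬X)
= ¬X ∨ ¬Z ∧ (¬Z ∨ X)   [De Morgan]
= ¬X ∨ ¬Z   [absorption]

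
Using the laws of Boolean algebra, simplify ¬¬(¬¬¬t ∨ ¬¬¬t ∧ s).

¬t

¬¬(¬¬¬t ∨ ¬¬¬t ∧ s)
= ¬¬¬¬¬t   [absorption]
= ¬¬¬t   [double negation]
= ¬t   [double negation]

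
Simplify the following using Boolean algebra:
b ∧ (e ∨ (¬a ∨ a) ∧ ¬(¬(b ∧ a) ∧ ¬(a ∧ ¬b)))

b ∧ (e ∨ a)

b ∧ (e ∨ (¬a ∨ a) ∧ ¬(¬(b ∧ a) ∧ ¬(a ∧ ¬b)))
= b ∧ (e ∨ (¬a ∨ a) ∧ (b ∧ a ∨ a ∧ ¬b))   — De Morgan
= b ∧ (e ∨ b ∧ a ∨ a ∧ ¬b)   — complement / identity
= b ∧ (e ∨ a)   — distribution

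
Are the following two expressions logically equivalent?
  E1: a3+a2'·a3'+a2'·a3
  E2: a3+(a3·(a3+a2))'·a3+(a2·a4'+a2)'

E1: a3+a2'·a3'+a2'·a3
    = a3+a2'
E2: a3+(a3·(a3+a2))'·a3+(a2·a4'+a2)'
    = a3+(a3·(a3+a2))'·a3+a2'
    = a3+a3'·a3+a2'
    = a3+a2'
Both reduce to a3+a2', so they are equivalent.

Yes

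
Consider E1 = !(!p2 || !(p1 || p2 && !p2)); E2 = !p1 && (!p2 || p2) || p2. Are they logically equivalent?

No

E1: !(!p2 || !(p1 || p2 && !p2))
    = p2 && (p1 || p2 && !p2)   (De Morgan)
    = p2 && p1   (complement / identity)
E2: !p1 && (!p2 || p2) || p2
    = !p1 || p2   (complement / identity)
These differ: at p1=0, p2=0, E1 = 0 but E2 = 1.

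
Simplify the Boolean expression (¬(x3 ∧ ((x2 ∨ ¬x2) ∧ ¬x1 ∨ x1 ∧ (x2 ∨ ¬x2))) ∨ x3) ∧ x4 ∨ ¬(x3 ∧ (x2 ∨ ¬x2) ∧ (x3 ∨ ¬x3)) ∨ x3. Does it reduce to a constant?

True

(¬(x3 ∧ ((x2 ∨ ¬x2) ∧ ¬x1 ∨ x1 ∧ (x2 ∨ ¬x2))) ∨ x3) ∧ x4 ∨ ¬(x3 ∧ (x2 ∨ ¬x2) ∧ (x3 ∨ ¬x3)) ∨ x3
= (¬(x3 ∧ ((x2 ∨ ¬x2) ∧ ¬x1 ∨ x1 ∧ (x2 ∨ ¬x2))) ∨ x3) ∧ x4 ∨ ¬(x3 ∧ (x2 ∨ ¬x2)) ∨ x3
= (¬(x3 ∧ (x2 ∨ ¬x2)) ∨ x3) ∧ x4 ∨ ¬(x3 ∧ (x2 ∨ ¬x2)) ∨ x3
= ¬(x3 ∧ (x2 ∨ ¬x2)) ∨ x3
= ¬x3 ∨ x3
= True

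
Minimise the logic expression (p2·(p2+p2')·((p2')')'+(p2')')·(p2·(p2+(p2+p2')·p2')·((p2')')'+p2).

p2

(p2·(p2+p2')·((p2')')'+(p2')')·(p2·(p2+(p2+p2')·p2')·((p2')')'+p2)
= (p2·(p2+p2')·((p2')')'+(p2')')·(p2·(p2+p2')·((p2')')'+p2)   [complement / identity]
= p2·(p2+p2')·((p2')')'+(p2')'·p2   [distribution]
= p2·((p2')')'+(p2')'·p2   [complement / identity]
= p2·p2'+(p2')'·p2   [double negation]
= p2·p2'+p2·p2   [double negation]
= p2   [distribution]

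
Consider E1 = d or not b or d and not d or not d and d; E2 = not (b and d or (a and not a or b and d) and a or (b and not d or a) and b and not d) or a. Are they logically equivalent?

No

E1: d or not b or d and not d or not d and d
    = d or not b or d and not d
    = d or not b
E2: not (b and d or (a and not a or b and d) and a or (b and not d or a) and b and not d) or a
    = not (b and d or (a and not a or b and d) and a or b and not d) or a
    = not (b and d or b and d and a or b and not d) or a
    = not (b and d or b and not d) or a
    = not b or a
These differ: at a=1, b=1, d=0, E1 = 0 but E2 = 1.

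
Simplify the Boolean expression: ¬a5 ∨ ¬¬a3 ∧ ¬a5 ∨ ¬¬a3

¬a5 ∨ a3

¬a5 ∨ ¬¬a3 ∧ ¬a5 ∨ ¬¬a3
= ¬a5 ∨ ¬¬a3   (absorption)
= ¬a5 ∨ a3   (double negation)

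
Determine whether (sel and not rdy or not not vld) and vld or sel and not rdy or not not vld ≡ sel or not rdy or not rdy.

No

E1: (sel and not rdy or not not vld) and vld or sel and not rdy or not not vld
    = sel and not rdy or not not vld
    = sel and not rdy or vld
E2: sel or not rdy or not rdy
    = sel or not rdy
These differ: at rdy=0, sel=0, vld=0, E1 = 0 but E2 = 1.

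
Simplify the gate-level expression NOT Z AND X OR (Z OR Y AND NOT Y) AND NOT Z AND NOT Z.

NOT Z AND X OR (Z OR Y AND NOT Y) AND NOT Z AND NOT Z
= NOT Z AND X OR Z AND NOT Z AND NOT Z
= (X OR Z AND NOT Z) AND NOT Z
= X AND NOT Z

X AND NOT Z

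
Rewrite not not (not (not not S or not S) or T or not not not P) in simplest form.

not not (not (not not S or not S) or T or not not not P)
= not not (not S and S or T or not not not P)
= not S and S or T or not not not P
= T or not not not P
= T or not P

T or not P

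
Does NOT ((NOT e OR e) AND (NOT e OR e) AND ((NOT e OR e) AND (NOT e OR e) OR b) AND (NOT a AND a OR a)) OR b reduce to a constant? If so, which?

no

NOT ((NOT e OR e) AND (NOT e OR e) AND ((NOT e OR e) AND (NOT e OR e) OR b) AND (NOT a AND a OR a)) OR b
= NOT ((NOT e OR e) AND (NOT e OR e) AND (NOT a AND a OR a)) OR b
= NOT ((NOT e OR e) AND (NOT e OR e) AND a) OR b
= NOT ((NOT e OR e) AND a) OR b
= NOT a OR b
This depends on a, b, so it is not a constant.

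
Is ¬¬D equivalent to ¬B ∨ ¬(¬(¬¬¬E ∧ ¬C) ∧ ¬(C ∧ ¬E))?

E1: ¬¬D
    = D   [double negation]
E2: ¬B ∨ ¬(¬(¬¬¬E ∧ ¬C) ∧ ¬(C ∧ ¬E))
    = ¬B ∨ ¬¬¬E ∧ ¬C ∨ C ∧ ¬E   [De Morgan]
    = ¬B ∨ ¬E ∧ ¬C ∨ C ∧ ¬E   [double negation]
    = ¬B ∨ ¬E   [distribution]
These differ: at B=0, C=0, D=0, E=0, E1 = 0 but E2 = 1.

No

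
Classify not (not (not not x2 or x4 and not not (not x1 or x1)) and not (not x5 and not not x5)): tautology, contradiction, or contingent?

contingent

not (not (not not x2 or x4 and not not (not x1 or x1)) and not (not x5 and not not x5))
= not (not (not not x2 or x4 and (not x1 or x1)) and not (not x5 and not not x5))   — double negation
= not (not (not not x2 or x4) and not (not x5 and not not x5))   — complement / identity
= not not x2 or x4 or not x5 and not not x5   — De Morgan
= not not x2 or x4 or not x5 and x5   — double negation
= not not x2 or x4   — complement / identity
= x2 or x4   — double negation
This depends on x2, x4, so it is not a constant.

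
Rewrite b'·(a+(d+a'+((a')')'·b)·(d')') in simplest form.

b'·(a+d)

b'·(a+(d+a'+((a')')'·b)·(d')')
= b'·(a+(d+a'+a'·b)·(d')')   [double negation]
= b'·(a+(d+a')·(d')')   [absorption]
= b'·(a+(d+a')·d)   [double negation]
= b'·(a+d)   [absorption]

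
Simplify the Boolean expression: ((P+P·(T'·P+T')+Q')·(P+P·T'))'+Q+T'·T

((P+P·(T'·P+T')+Q')·(P+P·T'))'+Q+T'·T
= ((P+P·T'+Q')·(P+P·T'))'+Q+T'·T
= (P+P·T')'+Q+T'·T
= (P+P·T')'+Q
= P'+Q

P'+Q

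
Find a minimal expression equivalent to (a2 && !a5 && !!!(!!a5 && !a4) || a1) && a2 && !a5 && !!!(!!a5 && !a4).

(a2 && !a5 && !!!(!!a5 && !a4) || a1) && a2 && !a5 && !!!(!!a5 && !a4)
= a2 && !a5 && !!!(!!a5 && !a4)   — absorption
= a2 && !a5 && !(!!a5 && !a4)   — double negation
= a2 && !a5 && (!a5 || a4)   — De Morgan
= a2 && !a5   — absorption

a2 && !a5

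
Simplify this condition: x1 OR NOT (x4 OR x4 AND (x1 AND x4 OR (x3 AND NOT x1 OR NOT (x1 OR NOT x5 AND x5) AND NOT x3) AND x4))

x1 OR NOT x4

x1 OR NOT (x4 OR x4 AND (x1 AND x4 OR (x3 AND NOT x1 OR NOT (x1 OR NOT x5 AND x5) AND NOT x3) AND x4))
= x1 OR NOT (x4 OR x4 AND (x1 AND x4 OR (x3 AND NOT x1 OR NOT x1 AND NOT x3) AND x4))   (complement / identity)
= x1 OR NOT (x4 OR x4 AND (x1 AND x4 OR NOT x1 AND x4))   (distribution)
= x1 OR NOT (x4 OR x4 AND x4)   (distribution)
= x1 OR NOT (x4 OR x4)   (idempotence)
= x1 OR NOT x4   (idempotence)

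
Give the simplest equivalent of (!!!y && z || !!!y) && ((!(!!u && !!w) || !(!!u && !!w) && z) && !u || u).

(!!!y && z || !!!y) && ((!(!!u && !!w) || !(!!u && !!w) && z) && !u || u)
= (!!!y && z || !!!y) && (!(!!u && !!w) && !u || u)
= (!!!y && z || !!!y) && ((!u || !w) && !u || u)
= (!!!y && z || !!!y) && (!u || u)
= !!!y && z || !!!y
= !!!y
= !y

!y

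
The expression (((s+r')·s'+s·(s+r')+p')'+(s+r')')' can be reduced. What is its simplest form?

(((s+r')·s'+s·(s+r')+p')'+(s+r')')'
= ((s+r'+p')'+(s+r')')'   (distribution)
= (s+r'+p')·(s+r')   (De Morgan)
= s+r'   (absorption)

s+r'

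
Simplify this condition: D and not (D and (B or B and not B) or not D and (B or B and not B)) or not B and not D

D and not (D and (B or B and not B) or not D and (B or B and not B)) or not B and not D
= D and not (B or B and not B) or not B and not D   — distribution
= D and not B or not B and not D   — complement / identity
= not B and (D or not D)   — distribution
= not B   — complement / identity

not B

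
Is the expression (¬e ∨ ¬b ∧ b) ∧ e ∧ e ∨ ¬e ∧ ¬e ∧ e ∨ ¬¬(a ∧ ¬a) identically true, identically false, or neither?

identically false

(¬e ∨ ¬b ∧ b) ∧ e ∧ e ∨ ¬e ∧ ¬e ∧ e ∨ ¬¬(a ∧ ¬a)
= (¬e ∨ ¬b ∧ b) ∧ e ∧ e ∨ ¬e ∧ ¬e ∧ e ∨ a ∧ ¬a
= ¬e ∧ e ∧ e ∨ ¬e ∧ ¬e ∧ e ∨ a ∧ ¬a
= ¬e ∧ e ∧ e ∨ ¬e ∧ ¬e ∧ e
= ¬e ∧ e
= False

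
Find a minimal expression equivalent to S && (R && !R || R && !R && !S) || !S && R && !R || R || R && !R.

R

S && (R && !R || R && !R && !S) || !S && R && !R || R || R && !R
= S && R && !R || !S && R && !R || R || R && !R   (absorption)
= R && !R || R || R && !R   (distribution)
= R || R && !R   (complement / identity)
= R   (complement / identity)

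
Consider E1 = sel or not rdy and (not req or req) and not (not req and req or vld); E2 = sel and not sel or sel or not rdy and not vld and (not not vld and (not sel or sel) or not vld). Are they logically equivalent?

E1: sel or not rdy and (not req or req) and not (not req and req or vld)
    = sel or not rdy and not (not req and req or vld)   [complement / identity]
    = sel or not rdy and not vld   [complement / identity]
E2: sel and not sel or sel or not rdy and not vld and (not not vld and (not sel or sel) or not vld)
    = sel and not sel or sel or not rdy and not vld and (not not vld or not vld)   [complement / identity]
    = sel and not sel or sel or not rdy and not vld and (vld or not vld)   [double negation]
    = sel or not rdy and not vld and (vld or not vld)   [complement / identity]
    = sel or not rdy and not vld   [complement / identity]
Both reduce to sel or not rdy and not vld, so they are equivalent.

Yes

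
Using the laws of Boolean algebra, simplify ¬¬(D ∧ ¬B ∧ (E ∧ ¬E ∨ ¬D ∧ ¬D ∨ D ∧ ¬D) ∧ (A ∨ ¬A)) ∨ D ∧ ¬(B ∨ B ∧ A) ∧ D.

¬¬(D ∧ ¬B ∧ (E ∧ ¬E ∨ ¬D ∧ ¬D ∨ D ∧ ¬D) ∧ (A ∨ ¬A)) ∨ D ∧ ¬(B ∨ B ∧ A) ∧ D
= ¬¬(D ∧ ¬B ∧ (E ∧ ¬E ∨ ¬D ∧ ¬D ∨ D ∧ ¬D) ∧ (A ∨ ¬A)) ∨ D ∧ ¬B ∧ D   (absorption)
= ¬¬(D ∧ ¬B ∧ (E ∧ ¬E ∨ ¬D) ∧ (A ∨ ¬A)) ∨ D ∧ ¬B ∧ D   (distribution)
= ¬¬(D ∧ ¬B ∧ ¬D ∧ (A ∨ ¬A)) ∨ D ∧ ¬B ∧ D   (complement / identity)
= ¬¬(D ∧ ¬B ∧ ¬D) ∨ D ∧ ¬B ∧ D   (complement / identity)
= D ∧ ¬B ∧ ¬D ∨ D ∧ ¬B ∧ D   (double negation)
= D ∧ ¬B   (distribution)

D ∧ ¬B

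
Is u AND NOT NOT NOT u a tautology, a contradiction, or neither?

u AND NOT NOT NOT u
= u AND NOT u
= FALSE

contradiction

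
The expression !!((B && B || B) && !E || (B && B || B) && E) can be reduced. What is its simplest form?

B

!!((B && B || B) && !E || (B && B || B) && E)
= !!(B && B || B)   — distribution
= B && B || B   — double negation
= B || B   — idempotence
= B   — idempotence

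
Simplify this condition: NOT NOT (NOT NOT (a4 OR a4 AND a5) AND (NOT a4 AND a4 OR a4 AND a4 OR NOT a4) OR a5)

NOT NOT (NOT NOT (a4 OR a4 AND a5) AND (NOT a4 AND a4 OR a4 AND a4 OR NOT a4) OR a5)
= NOT NOT (NOT NOT (a4 OR a4 AND a5) AND (a4 OR NOT a4) OR a5)   [distribution]
= NOT NOT (NOT NOT (a4 OR a4 AND a5) OR a5)   [complement / identity]
= NOT NOT (NOT NOT a4 OR a5)   [absorption]
= NOT NOT (a4 OR a5)   [double negation]
= a4 OR a5   [double negation]

a4 OR a5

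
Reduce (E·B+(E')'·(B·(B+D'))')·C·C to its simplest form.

(E·B+(E')'·(B·(B+D'))')·C·C
= (E·B+(E')'·B')·C·C   [absorption]
= (E·B+(E')'·B')·C   [idempotence]
= (E·B+E·B')·C   [double negation]
= E·C   [distribution]

E·C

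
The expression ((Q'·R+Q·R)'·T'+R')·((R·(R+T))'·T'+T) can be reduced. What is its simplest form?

R'

((Q'·R+Q·R)'·T'+R')·((R·(R+T))'·T'+T)
= (R'·T'+R')·((R·(R+T))'·T'+T)
= (R'·T'+R')·(R'·T'+T)
= R'·T+R'·T'
= R'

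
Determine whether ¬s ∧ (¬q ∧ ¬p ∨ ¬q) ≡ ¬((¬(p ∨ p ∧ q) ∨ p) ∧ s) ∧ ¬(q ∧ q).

Yes

E1: ¬s ∧ (¬q ∧ ¬p ∨ ¬q)
    = ¬s ∧ ¬q   — absorption
E2: ¬((¬(p ∨ p ∧ q) ∨ p) ∧ s) ∧ ¬(q ∧ q)
    = ¬((¬p ∨ p) ∧ s) ∧ ¬(q ∧ q)   — absorption
    = ¬s ∧ ¬(q ∧ q)   — complement / identity
    = ¬s ∧ ¬q   — idempotence
Both reduce to ¬s ∧ ¬q, so they are equivalent.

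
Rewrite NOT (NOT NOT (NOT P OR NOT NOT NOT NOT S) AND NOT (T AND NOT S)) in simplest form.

(P OR T) AND NOT S

NOT (NOT NOT (NOT P OR NOT NOT NOT NOT S) AND NOT (T AND NOT S))
= NOT (NOT P OR NOT NOT NOT NOT S) OR T AND NOT S   [De Morgan]
= NOT (NOT P OR NOT NOT S) OR T AND NOT S   [double negation]
= P AND NOT S OR T AND NOT S   [De Morgan]
= (P OR T) AND NOT S   [distribution]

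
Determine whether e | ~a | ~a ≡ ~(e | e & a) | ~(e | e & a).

E1: e | ~a | ~a
    = e | ~a
E2: ~(e | e & a) | ~(e | e & a)
    = ~(e | e & a)
    = ~e
These differ: at a=1, e=1, E1 = 1 but E2 = 0.

No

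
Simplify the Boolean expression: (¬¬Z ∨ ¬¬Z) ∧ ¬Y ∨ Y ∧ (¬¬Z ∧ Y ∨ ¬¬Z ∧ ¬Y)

Z

(¬¬Z ∨ ¬¬Z) ∧ ¬Y ∨ Y ∧ (¬¬Z ∧ Y ∨ ¬¬Z ∧ ¬Y)
= (¬¬Z ∨ ¬¬Z) ∧ ¬Y ∨ Y ∧ ¬¬Z   [distribution]
= ¬¬Z ∧ ¬Y ∨ Y ∧ ¬¬Z   [idempotence]
= ¬¬Z   [distribution]
= Z   [double negation]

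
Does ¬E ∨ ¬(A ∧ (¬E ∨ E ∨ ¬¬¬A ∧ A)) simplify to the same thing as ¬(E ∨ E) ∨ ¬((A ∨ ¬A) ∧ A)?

Yes

E1: ¬E ∨ ¬(A ∧ (¬E ∨ E ∨ ¬¬¬A ∧ A))
    = ¬E ∨ ¬(A ∧ (¬E ∨ E ∨ ¬A ∧ A))
    = ¬E ∨ ¬(A ∧ (¬E ∨ E))
    = ¬E ∨ ¬A
E2: ¬(E ∨ E) ∨ ¬((A ∨ ¬A) ∧ A)
    = ¬(E ∨ E) ∨ ¬A
    = ¬E ∨ ¬A
Both reduce to ¬E ∨ ¬A, so they are equivalent.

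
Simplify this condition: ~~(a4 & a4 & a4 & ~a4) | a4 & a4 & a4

a4

~~(a4 & a4 & a4 & ~a4) | a4 & a4 & a4
= a4 & a4 & a4 & ~a4 | a4 & a4 & a4   — double negation
= a4 & a4 & ~a4 | a4 & a4 & a4   — idempotence
= a4 & a4   — distribution
= a4   — idempotence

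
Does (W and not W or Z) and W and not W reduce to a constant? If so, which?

yes, False

(W and not W or Z) and W and not W
= W and not W   (absorption)
= False   (complement)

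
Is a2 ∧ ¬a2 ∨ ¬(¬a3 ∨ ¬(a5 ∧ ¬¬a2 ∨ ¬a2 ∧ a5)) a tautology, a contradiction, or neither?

a2 ∧ ¬a2 ∨ ¬(¬a3 ∨ ¬(a5 ∧ ¬¬a2 ∨ ¬a2 ∧ a5))
= a2 ∧ ¬a2 ∨ ¬(¬a3 ∨ ¬(a5 ∧ a2 ∨ ¬a2 ∧ a5))   [double negation]
= a2 ∧ ¬a2 ∨ a3 ∧ (a5 ∧ a2 ∨ ¬a2 ∧ a5)   [De Morgan]
= a3 ∧ (a5 ∧ a2 ∨ ¬a2 ∧ a5)   [complement / identity]
= a3 ∧ a5   [distribution]
This depends on a3, a5, so it is not a constant.

neither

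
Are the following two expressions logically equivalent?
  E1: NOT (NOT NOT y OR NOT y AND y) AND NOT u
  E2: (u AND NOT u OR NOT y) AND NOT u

Yes

E1: NOT (NOT NOT y OR NOT y AND y) AND NOT u
    = NOT NOT NOT y AND NOT u   — complement / identity
    = NOT y AND NOT u   — double negation
E2: (u AND NOT u OR NOT y) AND NOT u
    = NOT y AND NOT u   — complement / identity
Both reduce to NOT y AND NOT u, so they are equivalent.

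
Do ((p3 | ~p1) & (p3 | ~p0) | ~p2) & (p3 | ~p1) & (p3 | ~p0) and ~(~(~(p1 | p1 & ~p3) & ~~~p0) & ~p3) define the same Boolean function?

Yes

E1: ((p3 | ~p1) & (p3 | ~p0) | ~p2) & (p3 | ~p1) & (p3 | ~p0)
    = (p3 | ~p1) & (p3 | ~p0)   [absorption]
    = ~p1 & ~p0 | p3   [distribution]
E2: ~(~(~(p1 | p1 & ~p3) & ~~~p0) & ~p3)
    = ~(~(~p1 & ~~~p0) & ~p3)   [absorption]
    = ~p1 & ~~~p0 | p3   [De Morgan]
    = ~p1 & ~p0 | p3   [double negation]
Both reduce to ~p1 & ~p0 | p3, so they are equivalent.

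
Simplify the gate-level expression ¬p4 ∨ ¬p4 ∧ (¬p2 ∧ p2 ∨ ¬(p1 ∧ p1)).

¬p4 ∨ ¬p4 ∧ (¬p2 ∧ p2 ∨ ¬(p1 ∧ p1))
= ¬p4 ∨ ¬p4 ∧ (¬p2 ∧ p2 ∨ ¬p1)   [idempotence]
= ¬p4 ∨ ¬p4 ∧ ¬p1   [complement / identity]
= ¬p4   [absorption]

¬p4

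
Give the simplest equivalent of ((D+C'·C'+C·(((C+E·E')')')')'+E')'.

((D+C'·C'+C·(((C+E·E')')')')'+E')'
= (D+C'·C'+C·(((C+E·E')')')')·E   — De Morgan
= (D+C'·C'+C·((C')')')·E   — complement / identity
= (D+C'·C'+C·C')·E   — double negation
= (D+C')·E   — distribution

(D+C')·E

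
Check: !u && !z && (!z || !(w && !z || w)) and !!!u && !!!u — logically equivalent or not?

No

E1: !u && !z && (!z || !(w && !z || w))
    = !u && !z && (!z || !w)   — absorption
    = !u && !z   — absorption
E2: !!!u && !!!u
    = !!!u   — idempotence
    = !u   — double negation
These differ: at u=0, w=0, z=1, E1 = 0 but E2 = 1.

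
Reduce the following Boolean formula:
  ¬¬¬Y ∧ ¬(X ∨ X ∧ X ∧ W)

¬¬¬Y ∧ ¬(X ∨ X ∧ X ∧ W)
= ¬¬¬Y ∧ ¬(X ∨ X ∧ W)   — idempotence
= ¬Y ∧ ¬(X ∨ X ∧ W)   — double negation
= ¬Y ∧ ¬X   — absorption

¬Y ∧ ¬X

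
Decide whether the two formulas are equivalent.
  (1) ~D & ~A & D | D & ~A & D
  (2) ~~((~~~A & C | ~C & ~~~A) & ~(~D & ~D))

Yes

E1: ~D & ~A & D | D & ~A & D
    = ~A & D   — distribution
E2: ~~((~~~A & C | ~C & ~~~A) & ~(~D & ~D))
    = ~~(~~~A & ~(~D & ~D))   — distribution
    = ~(~~A | ~D & ~D)   — De Morgan
    = ~(~~A | ~D)   — idempotence
    = ~A & D   — De Morgan
Both reduce to ~A & D, so they are equivalent.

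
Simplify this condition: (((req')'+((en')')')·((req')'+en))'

req'

(((req')'+((en')')')·((req')'+en))'
= (((req')'+en')·((req')'+en))'   [double negation]
= (en'·en+(req')')'   [distribution]
= (en'·en+req)'   [double negation]
= req'   [complement / identity]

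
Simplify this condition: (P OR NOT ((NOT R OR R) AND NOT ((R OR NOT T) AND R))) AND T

(P OR NOT ((NOT R OR R) AND NOT ((R OR NOT T) AND R))) AND T
= (P OR NOT ((NOT R OR R) AND NOT R)) AND T   (absorption)
= (P OR NOT NOT R) AND T   (complement / identity)
= (P OR R) AND T   (double negation)

(P OR R) AND T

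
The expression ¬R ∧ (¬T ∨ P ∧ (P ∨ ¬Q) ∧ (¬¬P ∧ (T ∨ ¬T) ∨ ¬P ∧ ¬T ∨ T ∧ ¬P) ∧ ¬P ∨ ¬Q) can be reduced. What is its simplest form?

¬R ∧ (¬T ∨ P ∧ (P ∨ ¬Q) ∧ (¬¬P ∧ (T ∨ ¬T) ∨ ¬P ∧ ¬T ∨ T ∧ ¬P) ∧ ¬P ∨ ¬Q)
= ¬R ∧ (¬T ∨ P ∧ (P ∨ ¬Q) ∧ (¬¬P ∧ (T ∨ ¬T) ∨ ¬P) ∧ ¬P ∨ ¬Q)
= ¬R ∧ (¬T ∨ P ∧ (P ∨ ¬Q) ∧ (¬¬P ∨ ¬P) ∧ ¬P ∨ ¬Q)
= ¬R ∧ (¬T ∨ P ∧ (¬¬P ∨ ¬P) ∧ ¬P ∨ ¬Q)
= ¬R ∧ (¬T ∨ P ∧ (P ∨ ¬P) ∧ ¬P ∨ ¬Q)
= ¬R ∧ (¬T ∨ P ∧ ¬P ∨ ¬Q)
= ¬R ∧ (¬T ∨ ¬Q)

¬R ∧ (¬T ∨ ¬Q)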